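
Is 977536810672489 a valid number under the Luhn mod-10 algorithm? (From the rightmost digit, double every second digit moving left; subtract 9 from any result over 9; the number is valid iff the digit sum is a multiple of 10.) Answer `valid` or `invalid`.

invalid

From the right, keep odd positions and double even positions (subtract 9 from any doubled value over 9):
  doubled (positions 2,4,...): 7 4 3 2 3 1 5 → sum 25
  kept (positions 1,3,...): 9 4 7 0 8 3 7 9 → sum 47
Total = 72.
72 mod 10 = 2, so the number is invalid.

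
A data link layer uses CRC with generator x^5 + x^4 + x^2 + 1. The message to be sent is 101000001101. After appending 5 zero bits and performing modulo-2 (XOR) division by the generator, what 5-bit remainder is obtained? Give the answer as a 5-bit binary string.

Append 5 zeros: 10100000110100000. Divide by 110101 (XOR where the leading bit is 1):
  pos 0: 101000 XOR 110101 = 011101
  pos 1: 111010 XOR 110101 = 001111
  pos 3: 111101 XOR 110101 = 001000
  pos 5: 100010 XOR 110101 = 010111
  pos 6: 101111 XOR 110101 = 011010
  pos 7: 110100 XOR 110101 = 000001
Remainder (last 5 bits) = 10000. This is the CRC / FCS.

10000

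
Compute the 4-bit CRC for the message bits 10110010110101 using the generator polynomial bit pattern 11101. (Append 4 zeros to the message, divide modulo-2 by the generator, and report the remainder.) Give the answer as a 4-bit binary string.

Append 4 zeros: 101100101101010000. Divide by 11101 (XOR where the leading bit is 1):
  pos 0: 10110 XOR 11101 = 01011
  pos 1: 10110 XOR 11101 = 01011
  pos 2: 10111 XOR 11101 = 01010
  pos 3: 10100 XOR 11101 = 01001
  pos 4: 10011 XOR 11101 = 01110
  pos 5: 11101 XOR 11101 = 00000
  pos 11: 10100 XOR 11101 = 01001
  pos 12: 10010 XOR 11101 = 01111
  pos 13: 11110 XOR 11101 = 00011
Remainder (last 4 bits) = 0011. This is the CRC / FCS.

0011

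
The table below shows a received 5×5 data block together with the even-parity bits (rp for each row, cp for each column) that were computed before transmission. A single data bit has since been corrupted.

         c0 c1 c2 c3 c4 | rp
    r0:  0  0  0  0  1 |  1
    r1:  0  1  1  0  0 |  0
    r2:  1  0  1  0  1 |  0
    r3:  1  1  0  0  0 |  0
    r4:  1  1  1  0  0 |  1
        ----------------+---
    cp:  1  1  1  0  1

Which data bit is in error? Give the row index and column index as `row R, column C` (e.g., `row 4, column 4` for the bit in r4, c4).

row 2, column 4

Recompute each row's even parity and compare to rp:
  r0: data parity 1, sent rp 1 → ok
  r1: data parity 0, sent rp 0 → ok
  r2: data parity 1, sent rp 0 → mismatch
  r3: data parity 0, sent rp 0 → ok
  r4: data parity 1, sent rp 1 → ok
Recompute each column's even parity and compare to cp:
  c0: data parity 1, sent cp 1 → ok
  c1: data parity 1, sent cp 1 → ok
  c2: data parity 1, sent cp 1 → ok
  c3: data parity 0, sent cp 0 → ok
  c4: data parity 0, sent cp 1 → mismatch
Exactly one row (r2) and one column (c4) fail → the flipped bit is at their intersection.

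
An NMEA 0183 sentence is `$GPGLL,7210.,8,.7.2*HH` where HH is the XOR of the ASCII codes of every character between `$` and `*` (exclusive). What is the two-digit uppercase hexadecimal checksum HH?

XOR the ASCII codes of the payload characters:
  'G' = 0x47 → acc = 0x47
  'P' = 0x50 → acc = 0x17
  'G' = 0x47 → acc = 0x50
  'L' = 0x4C → acc = 0x1C
  'L' = 0x4C → acc = 0x50
  ',' = 0x2C → acc = 0x7C
  '7' = 0x37 → acc = 0x4B
  '2' = 0x32 → acc = 0x79
  '1' = 0x31 → acc = 0x48
  '0' = 0x30 → acc = 0x78
  '.' = 0x2E → acc = 0x56
  ',' = 0x2C → acc = 0x7A
  '8' = 0x38 → acc = 0x42
  ',' = 0x2C → acc = 0x6E
  '.' = 0x2E → acc = 0x40
  '7' = 0x37 → acc = 0x77
  '.' = 0x2E → acc = 0x59
  '2' = 0x32 → acc = 0x6B
Checksum = 0x6B.

6B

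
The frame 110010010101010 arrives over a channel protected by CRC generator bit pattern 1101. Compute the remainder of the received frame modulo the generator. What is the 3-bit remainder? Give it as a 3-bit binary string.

Modulo-2 division of 110010010101010 by 1101:
  pos 0: 1100 XOR 1101 = 0001
  pos 3: 1100 XOR 1101 = 0001
  pos 6: 1101 XOR 1101 = 0000
  pos 11: 1010 XOR 1101 = 0111
Remainder = 111 (nonzero — an error is detected).

111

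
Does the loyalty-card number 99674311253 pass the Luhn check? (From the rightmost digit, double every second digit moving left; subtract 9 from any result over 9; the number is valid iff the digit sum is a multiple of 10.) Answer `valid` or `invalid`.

From the right, keep odd positions and double even positions (subtract 9 from any doubled value over 9):
  doubled (positions 2,4,...): 1 2 6 5 9 → sum 23
  kept (positions 1,3,...): 3 2 1 4 6 9 → sum 25
Total = 48.
48 mod 10 = 8, so the number is invalid.

invalid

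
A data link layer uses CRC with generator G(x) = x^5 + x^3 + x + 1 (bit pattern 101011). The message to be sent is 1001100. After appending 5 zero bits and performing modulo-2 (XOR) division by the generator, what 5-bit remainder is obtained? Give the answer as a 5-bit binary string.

00100

Append 5 zeros: 100110000000. Divide by 101011 (XOR where the leading bit is 1):
  pos 0: 100110 XOR 101011 = 001101
  pos 2: 110100 XOR 101011 = 011111
  pos 3: 111110 XOR 101011 = 010101
  pos 4: 101010 XOR 101011 = 000001
Remainder (last 5 bits) = 00100. This is the CRC / FCS.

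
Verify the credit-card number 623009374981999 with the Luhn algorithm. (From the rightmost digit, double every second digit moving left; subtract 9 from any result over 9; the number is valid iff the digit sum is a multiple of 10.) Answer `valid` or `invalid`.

valid

From the right, keep odd positions and double even positions (subtract 9 from any doubled value over 9):
  doubled (positions 2,4,...): 9 2 9 5 9 0 4 → sum 38
  kept (positions 1,3,...): 9 9 8 4 3 0 3 6 → sum 42
Total = 80.
80 mod 10 = 0, so the number is valid.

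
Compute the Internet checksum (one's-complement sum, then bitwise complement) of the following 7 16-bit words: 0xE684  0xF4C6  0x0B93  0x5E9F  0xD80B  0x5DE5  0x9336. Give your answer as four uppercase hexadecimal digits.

One's-complement addition (fold any carry out of bit 15 back into bit 0):
  0xE684 + 0xF4C6 = 0x1DB4A → wrap carry → 0xDB4B
  0xDB4B + 0x0B93 = 0x0E6DE
  0xE6DE + 0x5E9F = 0x1457D → wrap carry → 0x457E
  0x457E + 0xD80B = 0x11D89 → wrap carry → 0x1D8A
  0x1D8A + 0x5DE5 = 0x07B6F
  0x7B6F + 0x9336 = 0x10EA5 → wrap carry → 0x0EA6
One's-complement sum = 0x0EA6.
Checksum = ~0x0EA6 & 0xFFFF = 0xF159.

F159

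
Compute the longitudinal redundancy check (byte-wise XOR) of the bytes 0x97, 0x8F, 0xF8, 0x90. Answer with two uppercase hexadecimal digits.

XOR the bytes together:
  start with 0x97
  0x97 ⊕ 0x8F = 0x18
  0x18 ⊕ 0xF8 = 0xE0
  0xE0 ⊕ 0x90 = 0x70

70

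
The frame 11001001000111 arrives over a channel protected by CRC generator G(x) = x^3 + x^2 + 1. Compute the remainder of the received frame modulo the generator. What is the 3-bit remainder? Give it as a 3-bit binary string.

000

Modulo-2 division of 11001001000111 by 1101:
  pos 0: 1100 XOR 1101 = 0001
  pos 3: 1100 XOR 1101 = 0001
  pos 6: 1100 XOR 1101 = 0001
  pos 9: 1011 XOR 1101 = 0110
  pos 10: 1101 XOR 1101 = 0000
Remainder = 000 (zero — the frame passes the CRC check).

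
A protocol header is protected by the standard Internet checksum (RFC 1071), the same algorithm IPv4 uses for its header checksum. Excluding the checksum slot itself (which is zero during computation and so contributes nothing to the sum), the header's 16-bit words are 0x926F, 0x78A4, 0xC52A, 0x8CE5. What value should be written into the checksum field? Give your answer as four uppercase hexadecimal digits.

A2DB

One's-complement addition (fold any carry out of bit 15 back into bit 0):
  0x926F + 0x78A4 = 0x10B13 → wrap carry → 0x0B14
  0x0B14 + 0xC52A = 0x0D03E
  0xD03E + 0x8CE5 = 0x15D23 → wrap carry → 0x5D24
One's-complement sum = 0x5D24.
Checksum = ~0x5D24 & 0xFFFF = 0xA2DB.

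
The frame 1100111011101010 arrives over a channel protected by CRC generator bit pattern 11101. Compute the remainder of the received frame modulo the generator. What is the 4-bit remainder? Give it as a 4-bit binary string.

Modulo-2 division of 1100111011101010 by 11101:
  pos 0: 11001 XOR 11101 = 00100
  pos 2: 10011 XOR 11101 = 01110
  pos 3: 11100 XOR 11101 = 00001
  pos 7: 11110 XOR 11101 = 00011
  pos 10: 11101 XOR 11101 = 00000
Remainder = 0000 (zero — the frame passes the CRC check).

0000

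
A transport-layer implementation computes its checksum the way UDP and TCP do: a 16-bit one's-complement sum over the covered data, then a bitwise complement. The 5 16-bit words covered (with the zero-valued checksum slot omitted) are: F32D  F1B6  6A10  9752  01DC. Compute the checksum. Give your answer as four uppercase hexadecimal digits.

One's-complement addition (fold any carry out of bit 15 back into bit 0):
  0xF32D + 0xF1B6 = 0x1E4E3 → wrap carry → 0xE4E4
  0xE4E4 + 0x6A10 = 0x14EF4 → wrap carry → 0x4EF5
  0x4EF5 + 0x9752 = 0x0E647
  0xE647 + 0x01DC = 0x0E823
One's-complement sum = 0xE823.
Checksum = ~0xE823 & 0xFFFF = 0x17DC.

17DC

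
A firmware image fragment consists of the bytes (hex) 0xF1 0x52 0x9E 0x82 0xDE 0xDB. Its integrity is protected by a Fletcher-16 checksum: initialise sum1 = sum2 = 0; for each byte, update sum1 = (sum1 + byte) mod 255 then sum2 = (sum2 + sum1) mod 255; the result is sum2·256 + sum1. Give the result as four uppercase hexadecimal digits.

Running sums (mod 255):
  after byte 0 (0xF1): sum1=241, sum2=241
  after byte 1 (0x52): sum1=68, sum2=54
  after byte 2 (0x9E): sum1=226, sum2=25
  after byte 3 (0x82): sum1=101, sum2=126
  after byte 4 (0xDE): sum1=68, sum2=194
  after byte 5 (0xDB): sum1=32, sum2=226
Checksum = sum2·256 + sum1 = 226·256 + 32 = 57888 = 0xE220.

E220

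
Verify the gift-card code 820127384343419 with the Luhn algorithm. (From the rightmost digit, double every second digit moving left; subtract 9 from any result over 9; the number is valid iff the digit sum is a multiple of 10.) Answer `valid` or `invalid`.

From the right, keep odd positions and double even positions (subtract 9 from any doubled value over 9):
  doubled (positions 2,4,...): 2 6 6 7 5 2 4 → sum 32
  kept (positions 1,3,...): 9 4 4 4 3 2 0 8 → sum 34
Total = 66.
66 mod 10 = 6, so the number is invalid.

invalid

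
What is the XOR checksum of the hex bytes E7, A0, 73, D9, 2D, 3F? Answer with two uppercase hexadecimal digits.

FF

XOR the bytes together:
  start with 0xE7
  0xE7 ⊕ 0xA0 = 0x47
  0x47 ⊕ 0x73 = 0x34
  0x34 ⊕ 0xD9 = 0xED
  0xED ⊕ 0x2D = 0xC0
  0xC0 ⊕ 0x3F = 0xFF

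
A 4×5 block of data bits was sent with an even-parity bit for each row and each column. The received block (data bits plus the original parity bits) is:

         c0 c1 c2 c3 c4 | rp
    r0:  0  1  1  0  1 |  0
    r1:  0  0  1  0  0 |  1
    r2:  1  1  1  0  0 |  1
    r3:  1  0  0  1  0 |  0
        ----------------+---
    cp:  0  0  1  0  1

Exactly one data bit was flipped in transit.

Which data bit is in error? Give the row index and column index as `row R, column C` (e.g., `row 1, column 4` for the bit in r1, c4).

Recompute each row's even parity and compare to rp:
  r0: data parity 1, sent rp 0 → mismatch
  r1: data parity 1, sent rp 1 → ok
  r2: data parity 1, sent rp 1 → ok
  r3: data parity 0, sent rp 0 → ok
Recompute each column's even parity and compare to cp:
  c0: data parity 0, sent cp 0 → ok
  c1: data parity 0, sent cp 0 → ok
  c2: data parity 1, sent cp 1 → ok
  c3: data parity 1, sent cp 0 → mismatch
  c4: data parity 1, sent cp 1 → ok
Exactly one row (r0) and one column (c3) fail → the flipped bit is at their intersection.

row 0, column 3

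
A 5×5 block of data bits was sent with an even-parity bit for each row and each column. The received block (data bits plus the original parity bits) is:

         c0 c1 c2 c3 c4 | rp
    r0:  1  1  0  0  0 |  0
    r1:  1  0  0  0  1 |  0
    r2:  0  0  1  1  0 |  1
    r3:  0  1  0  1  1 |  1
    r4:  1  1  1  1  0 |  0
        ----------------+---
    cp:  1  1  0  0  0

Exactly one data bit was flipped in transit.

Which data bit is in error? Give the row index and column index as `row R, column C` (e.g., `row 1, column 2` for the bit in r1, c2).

row 2, column 3

Recompute each row's even parity and compare to rp:
  r0: data parity 0, sent rp 0 → ok
  r1: data parity 0, sent rp 0 → ok
  r2: data parity 0, sent rp 1 → mismatch
  r3: data parity 1, sent rp 1 → ok
  r4: data parity 0, sent rp 0 → ok
Recompute each column's even parity and compare to cp:
  c0: data parity 1, sent cp 1 → ok
  c1: data parity 1, sent cp 1 → ok
  c2: data parity 0, sent cp 0 → ok
  c3: data parity 1, sent cp 0 → mismatch
  c4: data parity 0, sent cp 0 → ok
Exactly one row (r2) and one column (c3) fail → the flipped bit is at their intersection.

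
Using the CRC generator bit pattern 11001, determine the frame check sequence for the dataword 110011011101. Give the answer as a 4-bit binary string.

Append 4 zeros: 1100110111010000. Divide by 11001 (XOR where the leading bit is 1):
  pos 0: 11001 XOR 11001 = 00000
  pos 5: 10111 XOR 11001 = 01110
  pos 6: 11100 XOR 11001 = 00101
  pos 8: 10110 XOR 11001 = 01111
  pos 9: 11110 XOR 11001 = 00111
  pos 11: 11100 XOR 11001 = 00101
Remainder (last 4 bits) = 0101. This is the CRC / FCS.

0101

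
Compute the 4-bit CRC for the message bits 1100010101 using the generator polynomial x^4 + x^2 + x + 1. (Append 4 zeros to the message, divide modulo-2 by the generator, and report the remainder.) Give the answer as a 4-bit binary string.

Append 4 zeros: 11000101010000. Divide by 10111 (XOR where the leading bit is 1):
  pos 0: 11000 XOR 10111 = 01111
  pos 1: 11111 XOR 10111 = 01000
  pos 2: 10000 XOR 10111 = 00111
  pos 4: 11110 XOR 10111 = 01001
  pos 5: 10011 XOR 10111 = 00100
  pos 7: 10000 XOR 10111 = 00111
  pos 9: 11100 XOR 10111 = 01011
Remainder (last 4 bits) = 1011. This is the CRC / FCS.

1011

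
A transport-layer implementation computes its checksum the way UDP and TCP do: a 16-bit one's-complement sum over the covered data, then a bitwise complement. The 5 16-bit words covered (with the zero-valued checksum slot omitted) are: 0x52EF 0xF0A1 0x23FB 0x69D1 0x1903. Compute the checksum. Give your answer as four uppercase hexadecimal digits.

One's-complement addition (fold any carry out of bit 15 back into bit 0):
  0x52EF + 0xF0A1 = 0x14390 → wrap carry → 0x4391
  0x4391 + 0x23FB = 0x0678C
  0x678C + 0x69D1 = 0x0D15D
  0xD15D + 0x1903 = 0x0EA60
One's-complement sum = 0xEA60.
Checksum = ~0xEA60 & 0xFFFF = 0x159F.

159F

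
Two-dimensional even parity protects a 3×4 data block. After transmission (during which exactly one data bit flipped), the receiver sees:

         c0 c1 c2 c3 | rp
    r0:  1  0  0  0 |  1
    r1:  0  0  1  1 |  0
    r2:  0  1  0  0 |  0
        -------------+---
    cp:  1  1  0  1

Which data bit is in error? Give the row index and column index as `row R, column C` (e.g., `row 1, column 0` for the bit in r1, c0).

row 2, column 2

Recompute each row's even parity and compare to rp:
  r0: data parity 1, sent rp 1 → ok
  r1: data parity 0, sent rp 0 → ok
  r2: data parity 1, sent rp 0 → mismatch
Recompute each column's even parity and compare to cp:
  c0: data parity 1, sent cp 1 → ok
  c1: data parity 1, sent cp 1 → ok
  c2: data parity 1, sent cp 0 → mismatch
  c3: data parity 1, sent cp 1 → ok
Exactly one row (r2) and one column (c2) fail → the flipped bit is at their intersection.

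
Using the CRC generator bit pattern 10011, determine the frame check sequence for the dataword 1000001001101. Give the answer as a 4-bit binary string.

Append 4 zeros: 10000010011010000. Divide by 10011 (XOR where the leading bit is 1):
  pos 0: 10000 XOR 10011 = 00011
  pos 3: 11010 XOR 10011 = 01001
  pos 4: 10010 XOR 10011 = 00001
  pos 8: 11101 XOR 10011 = 01110
  pos 9: 11100 XOR 10011 = 01111
  pos 10: 11110 XOR 10011 = 01101
  pos 11: 11010 XOR 10011 = 01001
  pos 12: 10010 XOR 10011 = 00001
Remainder (last 4 bits) = 0001. This is the CRC / FCS.

0001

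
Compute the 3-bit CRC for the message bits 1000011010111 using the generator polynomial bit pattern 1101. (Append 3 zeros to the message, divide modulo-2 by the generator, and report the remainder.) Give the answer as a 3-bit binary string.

011

Append 3 zeros: 1000011010111000. Divide by 1101 (XOR where the leading bit is 1):
  pos 0: 1000 XOR 1101 = 0101
  pos 1: 1010 XOR 1101 = 0111
  pos 2: 1111 XOR 1101 = 0010
  pos 4: 1010 XOR 1101 = 0111
  pos 5: 1111 XOR 1101 = 0010
  pos 7: 1001 XOR 1101 = 0100
  pos 8: 1001 XOR 1101 = 0100
  pos 9: 1001 XOR 1101 = 0100
  pos 10: 1000 XOR 1101 = 0101
  pos 11: 1010 XOR 1101 = 0111
  pos 12: 1110 XOR 1101 = 0011
Remainder (last 3 bits) = 011. This is the CRC / FCS.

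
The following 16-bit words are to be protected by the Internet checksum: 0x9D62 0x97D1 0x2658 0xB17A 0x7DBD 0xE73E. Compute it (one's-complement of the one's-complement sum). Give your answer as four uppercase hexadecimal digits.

One's-complement addition (fold any carry out of bit 15 back into bit 0):
  0x9D62 + 0x97D1 = 0x13533 → wrap carry → 0x3534
  0x3534 + 0x2658 = 0x05B8C
  0x5B8C + 0xB17A = 0x10D06 → wrap carry → 0x0D07
  0x0D07 + 0x7DBD = 0x08AC4
  0x8AC4 + 0xE73E = 0x17202 → wrap carry → 0x7203
One's-complement sum = 0x7203.
Checksum = ~0x7203 & 0xFFFF = 0x8DFC.

8DFC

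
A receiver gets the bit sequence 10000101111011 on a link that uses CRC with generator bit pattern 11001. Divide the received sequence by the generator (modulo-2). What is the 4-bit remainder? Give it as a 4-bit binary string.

1110

Modulo-2 division of 10000101111011 by 11001:
  pos 0: 10000 XOR 11001 = 01001
  pos 1: 10011 XOR 11001 = 01010
  pos 2: 10100 XOR 11001 = 01101
  pos 3: 11011 XOR 11001 = 00010
  pos 6: 10111 XOR 11001 = 01110
  pos 7: 11100 XOR 11001 = 00101
  pos 9: 10111 XOR 11001 = 01110
Remainder = 1110 (nonzero — an error is detected).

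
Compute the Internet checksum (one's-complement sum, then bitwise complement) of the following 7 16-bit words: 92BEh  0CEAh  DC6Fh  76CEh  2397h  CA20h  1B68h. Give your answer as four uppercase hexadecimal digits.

03F9

One's-complement addition (fold any carry out of bit 15 back into bit 0):
  0x92BE + 0x0CEA = 0x09FA8
  0x9FA8 + 0xDC6F = 0x17C17 → wrap carry → 0x7C18
  0x7C18 + 0x76CE = 0x0F2E6
  0xF2E6 + 0x2397 = 0x1167D → wrap carry → 0x167E
  0x167E + 0xCA20 = 0x0E09E
  0xE09E + 0x1B68 = 0x0FC06
One's-complement sum = 0xFC06.
Checksum = ~0xFC06 & 0xFFFF = 0x03F9.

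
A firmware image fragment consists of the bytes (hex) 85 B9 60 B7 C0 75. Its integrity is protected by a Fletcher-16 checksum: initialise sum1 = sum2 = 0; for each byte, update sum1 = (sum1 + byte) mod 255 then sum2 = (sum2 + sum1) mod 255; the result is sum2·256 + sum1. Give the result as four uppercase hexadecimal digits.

618D

Running sums (mod 255):
  after byte 0 (85): sum1=133, sum2=133
  after byte 1 (B9): sum1=63, sum2=196
  after byte 2 (60): sum1=159, sum2=100
  after byte 3 (B7): sum1=87, sum2=187
  after byte 4 (C0): sum1=24, sum2=211
  after byte 5 (75): sum1=141, sum2=97
Checksum = sum2·256 + sum1 = 97·256 + 141 = 24973 = 0x618D.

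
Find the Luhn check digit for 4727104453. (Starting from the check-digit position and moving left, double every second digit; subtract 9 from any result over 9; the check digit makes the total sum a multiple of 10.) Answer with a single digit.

Partial digits right→left: 3 5 4 4 0 1 7 2 7 4
Double every second digit counting from the check-digit position (so the 1st, 3rd, 5th, ... of the partial from the right).
  doubled (with −9 where >9): 6 8 0 5 5 → sum 24
  kept as-is: 5 4 1 2 4 → sum 16
Total = 24 + 16 = 40.
Check digit = (10 − (40 mod 10)) mod 10 = 0.

0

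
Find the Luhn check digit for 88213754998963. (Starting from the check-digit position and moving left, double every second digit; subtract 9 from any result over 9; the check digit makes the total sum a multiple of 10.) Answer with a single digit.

3

Partial digits right→left: 3 6 9 8 9 9 4 5 7 3 1 2 8 8
Double every second digit counting from the check-digit position (so the 1st, 3rd, 5th, ... of the partial from the right).
  doubled (with −9 where >9): 6 9 9 8 5 2 7 → sum 46
  kept as-is: 6 8 9 5 3 2 8 → sum 41
Total = 46 + 41 = 87.
Check digit = (10 − (87 mod 10)) mod 10 = 3.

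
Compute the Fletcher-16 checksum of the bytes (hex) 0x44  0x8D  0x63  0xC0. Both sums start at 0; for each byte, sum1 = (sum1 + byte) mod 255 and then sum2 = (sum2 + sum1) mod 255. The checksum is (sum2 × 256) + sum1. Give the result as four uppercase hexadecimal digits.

41F5

Running sums (mod 255):
  after byte 0 (0x44): sum1=68, sum2=68
  after byte 1 (0x8D): sum1=209, sum2=22
  after byte 2 (0x63): sum1=53, sum2=75
  after byte 3 (0xC0): sum1=245, sum2=65
Checksum = sum2·256 + sum1 = 65·256 + 245 = 16885 = 0x41F5.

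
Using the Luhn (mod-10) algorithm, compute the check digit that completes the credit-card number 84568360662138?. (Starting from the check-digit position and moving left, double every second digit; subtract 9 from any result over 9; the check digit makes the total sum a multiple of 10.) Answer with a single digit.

3

Partial digits right→left: 8 3 1 2 6 6 0 6 3 8 6 5 4 8
Double every second digit counting from the check-digit position (so the 1st, 3rd, 5th, ... of the partial from the right).
  doubled (with −9 where >9): 7 2 3 0 6 3 8 → sum 29
  kept as-is: 3 2 6 6 8 5 8 → sum 38
Total = 29 + 38 = 67.
Check digit = (10 − (67 mod 10)) mod 10 = 3.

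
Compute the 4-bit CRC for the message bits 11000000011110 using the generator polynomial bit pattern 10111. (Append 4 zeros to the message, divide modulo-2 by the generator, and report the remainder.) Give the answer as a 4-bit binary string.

1010

Append 4 zeros: 110000000111100000. Divide by 10111 (XOR where the leading bit is 1):
  pos 0: 11000 XOR 10111 = 01111
  pos 1: 11110 XOR 10111 = 01001
  pos 2: 10010 XOR 10111 = 00101
  pos 4: 10100 XOR 10111 = 00011
  pos 7: 11111 XOR 10111 = 01000
  pos 8: 10001 XOR 10111 = 00110
  pos 10: 11000 XOR 10111 = 01111
  pos 11: 11110 XOR 10111 = 01001
  pos 12: 10010 XOR 10111 = 00101
Remainder (last 4 bits) = 1010. This is the CRC / FCS.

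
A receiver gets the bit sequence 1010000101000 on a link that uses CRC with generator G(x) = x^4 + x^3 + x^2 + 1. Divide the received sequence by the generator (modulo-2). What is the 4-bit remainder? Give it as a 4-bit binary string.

0000

Modulo-2 division of 1010000101000 by 11101:
  pos 0: 10100 XOR 11101 = 01001
  pos 1: 10010 XOR 11101 = 01111
  pos 2: 11110 XOR 11101 = 00011
  pos 5: 11101 XOR 11101 = 00000
Remainder = 0000 (zero — the frame passes the CRC check).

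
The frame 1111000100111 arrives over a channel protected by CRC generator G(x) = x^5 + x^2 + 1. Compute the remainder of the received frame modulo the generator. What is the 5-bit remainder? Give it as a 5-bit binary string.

00000

Modulo-2 division of 1111000100111 by 100101:
  pos 0: 111100 XOR 100101 = 011001
  pos 1: 110010 XOR 100101 = 010111
  pos 2: 101111 XOR 100101 = 001010
  pos 4: 101000 XOR 100101 = 001101
  pos 6: 110111 XOR 100101 = 010010
  pos 7: 100101 XOR 100101 = 000000
Remainder = 00000 (zero — the frame passes the CRC check).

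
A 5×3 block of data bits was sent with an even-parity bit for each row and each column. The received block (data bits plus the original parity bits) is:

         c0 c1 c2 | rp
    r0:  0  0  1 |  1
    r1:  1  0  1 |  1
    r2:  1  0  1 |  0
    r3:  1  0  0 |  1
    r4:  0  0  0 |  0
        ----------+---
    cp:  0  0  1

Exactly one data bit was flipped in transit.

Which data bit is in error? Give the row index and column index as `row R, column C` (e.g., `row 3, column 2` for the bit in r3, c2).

Recompute each row's even parity and compare to rp:
  r0: data parity 1, sent rp 1 → ok
  r1: data parity 0, sent rp 1 → mismatch
  r2: data parity 0, sent rp 0 → ok
  r3: data parity 1, sent rp 1 → ok
  r4: data parity 0, sent rp 0 → ok
Recompute each column's even parity and compare to cp:
  c0: data parity 1, sent cp 0 → mismatch
  c1: data parity 0, sent cp 0 → ok
  c2: data parity 1, sent cp 1 → ok
Exactly one row (r1) and one column (c0) fail → the flipped bit is at their intersection.

row 1, column 0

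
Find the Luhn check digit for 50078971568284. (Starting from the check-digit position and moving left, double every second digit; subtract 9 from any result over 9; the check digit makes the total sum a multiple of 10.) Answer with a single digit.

8

Partial digits right→left: 4 8 2 8 6 5 1 7 9 8 7 0 0 5
Double every second digit counting from the check-digit position (so the 1st, 3rd, 5th, ... of the partial from the right).
  doubled (with −9 where >9): 8 4 3 2 9 5 0 → sum 31
  kept as-is: 8 8 5 7 8 0 5 → sum 41
Total = 31 + 41 = 72.
Check digit = (10 − (72 mod 10)) mod 10 = 8.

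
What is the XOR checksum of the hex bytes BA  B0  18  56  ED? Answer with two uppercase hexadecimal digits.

XOR the bytes together:
  start with 0xBA
  0xBA ⊕ 0xB0 = 0x0A
  0x0A ⊕ 0x18 = 0x12
  0x12 ⊕ 0x56 = 0x44
  0x44 ⊕ 0xED = 0xA9

A9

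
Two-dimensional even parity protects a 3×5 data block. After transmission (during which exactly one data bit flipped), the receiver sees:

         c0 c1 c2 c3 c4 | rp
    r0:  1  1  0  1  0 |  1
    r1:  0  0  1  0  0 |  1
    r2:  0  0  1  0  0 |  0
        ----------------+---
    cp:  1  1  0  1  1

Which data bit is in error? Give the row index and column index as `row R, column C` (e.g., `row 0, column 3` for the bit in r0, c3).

Recompute each row's even parity and compare to rp:
  r0: data parity 1, sent rp 1 → ok
  r1: data parity 1, sent rp 1 → ok
  r2: data parity 1, sent rp 0 → mismatch
Recompute each column's even parity and compare to cp:
  c0: data parity 1, sent cp 1 → ok
  c1: data parity 1, sent cp 1 → ok
  c2: data parity 0, sent cp 0 → ok
  c3: data parity 1, sent cp 1 → ok
  c4: data parity 0, sent cp 1 → mismatch
Exactly one row (r2) and one column (c4) fail → the flipped bit is at their intersection.

row 2, column 4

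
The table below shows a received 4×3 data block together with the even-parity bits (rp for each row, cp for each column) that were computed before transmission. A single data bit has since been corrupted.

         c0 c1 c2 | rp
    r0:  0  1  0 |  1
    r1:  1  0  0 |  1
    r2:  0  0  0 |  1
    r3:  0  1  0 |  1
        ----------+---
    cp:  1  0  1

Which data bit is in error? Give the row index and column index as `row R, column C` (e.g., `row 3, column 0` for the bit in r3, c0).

Recompute each row's even parity and compare to rp:
  r0: data parity 1, sent rp 1 → ok
  r1: data parity 1, sent rp 1 → ok
  r2: data parity 0, sent rp 1 → mismatch
  r3: data parity 1, sent rp 1 → ok
Recompute each column's even parity and compare to cp:
  c0: data parity 1, sent cp 1 → ok
  c1: data parity 0, sent cp 0 → ok
  c2: data parity 0, sent cp 1 → mismatch
Exactly one row (r2) and one column (c2) fail → the flipped bit is at their intersection.

row 2, column 2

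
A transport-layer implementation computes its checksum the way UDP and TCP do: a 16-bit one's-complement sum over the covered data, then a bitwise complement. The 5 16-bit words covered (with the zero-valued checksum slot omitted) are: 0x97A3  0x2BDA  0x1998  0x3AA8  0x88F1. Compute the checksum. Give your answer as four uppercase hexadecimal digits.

One's-complement addition (fold any carry out of bit 15 back into bit 0):
  0x97A3 + 0x2BDA = 0x0C37D
  0xC37D + 0x1998 = 0x0DD15
  0xDD15 + 0x3AA8 = 0x117BD → wrap carry → 0x17BE
  0x17BE + 0x88F1 = 0x0A0AF
One's-complement sum = 0xA0AF.
Checksum = ~0xA0AF & 0xFFFF = 0x5F50.

5F50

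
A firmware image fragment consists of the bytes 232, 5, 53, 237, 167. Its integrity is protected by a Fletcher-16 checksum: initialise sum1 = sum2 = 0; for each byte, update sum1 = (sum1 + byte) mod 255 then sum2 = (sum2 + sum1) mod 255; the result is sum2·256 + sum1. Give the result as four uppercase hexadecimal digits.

Running sums (mod 255):
  after byte 0 (232): sum1=232, sum2=232
  after byte 1 (5): sum1=237, sum2=214
  after byte 2 (53): sum1=35, sum2=249
  after byte 3 (237): sum1=17, sum2=11
  after byte 4 (167): sum1=184, sum2=195
Checksum = sum2·256 + sum1 = 195·256 + 184 = 50104 = 0xC3B8.

C3B8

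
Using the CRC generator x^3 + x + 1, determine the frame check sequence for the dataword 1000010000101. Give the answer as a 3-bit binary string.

101

Append 3 zeros: 1000010000101000. Divide by 1011 (XOR where the leading bit is 1):
  pos 0: 1000 XOR 1011 = 0011
  pos 2: 1101 XOR 1011 = 0110
  pos 3: 1100 XOR 1011 = 0111
  pos 4: 1110 XOR 1011 = 0101
  pos 5: 1010 XOR 1011 = 0001
  pos 8: 1010 XOR 1011 = 0001
  pos 11: 1100 XOR 1011 = 0111
  pos 12: 1110 XOR 1011 = 0101
Remainder (last 3 bits) = 101. This is the CRC / FCS.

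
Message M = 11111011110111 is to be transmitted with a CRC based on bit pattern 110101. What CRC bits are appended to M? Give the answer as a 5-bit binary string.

Append 5 zeros: 1111101111011100000. Divide by 110101 (XOR where the leading bit is 1):
  pos 0: 111110 XOR 110101 = 001011
  pos 2: 101111 XOR 110101 = 011010
  pos 3: 110101 XOR 110101 = 000000
  pos 9: 101110 XOR 110101 = 011011
  pos 10: 110110 XOR 110101 = 000011
Remainder (last 5 bits) = 11000. This is the CRC / FCS.

11000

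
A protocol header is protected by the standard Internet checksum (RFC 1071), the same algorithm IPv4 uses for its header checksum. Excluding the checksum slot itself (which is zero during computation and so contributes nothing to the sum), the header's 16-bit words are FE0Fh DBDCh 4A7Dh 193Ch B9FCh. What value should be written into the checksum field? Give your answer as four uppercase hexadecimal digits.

085D

One's-complement addition (fold any carry out of bit 15 back into bit 0):
  0xFE0F + 0xDBDC = 0x1D9EB → wrap carry → 0xD9EC
  0xD9EC + 0x4A7D = 0x12469 → wrap carry → 0x246A
  0x246A + 0x193C = 0x03DA6
  0x3DA6 + 0xB9FC = 0x0F7A2
One's-complement sum = 0xF7A2.
Checksum = ~0xF7A2 & 0xFFFF = 0x085D.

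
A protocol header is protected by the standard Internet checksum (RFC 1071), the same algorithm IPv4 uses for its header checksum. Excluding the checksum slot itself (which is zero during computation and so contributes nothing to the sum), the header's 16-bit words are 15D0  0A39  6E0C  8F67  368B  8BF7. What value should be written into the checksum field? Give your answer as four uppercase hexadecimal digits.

2000

One's-complement addition (fold any carry out of bit 15 back into bit 0):
  0x15D0 + 0x0A39 = 0x02009
  0x2009 + 0x6E0C = 0x08E15
  0x8E15 + 0x8F67 = 0x11D7C → wrap carry → 0x1D7D
  0x1D7D + 0x368B = 0x05408
  0x5408 + 0x8BF7 = 0x0DFFF
One's-complement sum = 0xDFFF.
Checksum = ~0xDFFF & 0xFFFF = 0x2000.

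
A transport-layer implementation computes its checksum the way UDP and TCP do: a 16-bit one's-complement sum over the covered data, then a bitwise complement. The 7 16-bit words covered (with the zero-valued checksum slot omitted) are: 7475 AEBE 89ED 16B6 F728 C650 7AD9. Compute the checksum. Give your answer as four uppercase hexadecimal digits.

One's-complement addition (fold any carry out of bit 15 back into bit 0):
  0x7475 + 0xAEBE = 0x12333 → wrap carry → 0x2334
  0x2334 + 0x89ED = 0x0AD21
  0xAD21 + 0x16B6 = 0x0C3D7
  0xC3D7 + 0xF728 = 0x1BAFF → wrap carry → 0xBB00
  0xBB00 + 0xC650 = 0x18150 → wrap carry → 0x8151
  0x8151 + 0x7AD9 = 0x0FC2A
One's-complement sum = 0xFC2A.
Checksum = ~0xFC2A & 0xFFFF = 0x03D5.

03D5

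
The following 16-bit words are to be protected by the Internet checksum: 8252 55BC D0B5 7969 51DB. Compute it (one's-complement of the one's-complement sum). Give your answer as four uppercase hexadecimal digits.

8BF6

One's-complement addition (fold any carry out of bit 15 back into bit 0):
  0x8252 + 0x55BC = 0x0D80E
  0xD80E + 0xD0B5 = 0x1A8C3 → wrap carry → 0xA8C4
  0xA8C4 + 0x7969 = 0x1222D → wrap carry → 0x222E
  0x222E + 0x51DB = 0x07409
One's-complement sum = 0x7409.
Checksum = ~0x7409 & 0xFFFF = 0x8BF6.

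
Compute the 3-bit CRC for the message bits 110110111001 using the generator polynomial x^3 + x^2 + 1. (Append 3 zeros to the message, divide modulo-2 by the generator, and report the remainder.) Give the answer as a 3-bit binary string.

101

Append 3 zeros: 110110111001000. Divide by 1101 (XOR where the leading bit is 1):
  pos 0: 1101 XOR 1101 = 0000
  pos 4: 1011 XOR 1101 = 0110
  pos 5: 1101 XOR 1101 = 0000
  pos 11: 1000 XOR 1101 = 0101
Remainder (last 3 bits) = 101. This is the CRC / FCS.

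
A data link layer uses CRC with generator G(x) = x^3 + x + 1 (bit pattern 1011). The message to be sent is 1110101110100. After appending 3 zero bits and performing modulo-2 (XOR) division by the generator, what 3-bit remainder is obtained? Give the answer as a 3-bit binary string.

000

Append 3 zeros: 1110101110100000. Divide by 1011 (XOR where the leading bit is 1):
  pos 0: 1110 XOR 1011 = 0101
  pos 1: 1011 XOR 1011 = 0000
  pos 6: 1110 XOR 1011 = 0101
  pos 7: 1011 XOR 1011 = 0000
Remainder (last 3 bits) = 000. This is the CRC / FCS.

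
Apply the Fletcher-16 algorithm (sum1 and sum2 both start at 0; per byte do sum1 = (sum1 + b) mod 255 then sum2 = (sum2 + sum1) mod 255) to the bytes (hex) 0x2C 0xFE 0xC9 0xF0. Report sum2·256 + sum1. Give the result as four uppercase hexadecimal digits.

32E5

Running sums (mod 255):
  after byte 0 (0x2C): sum1=44, sum2=44
  after byte 1 (0xFE): sum1=43, sum2=87
  after byte 2 (0xC9): sum1=244, sum2=76
  after byte 3 (0xF0): sum1=229, sum2=50
Checksum = sum2·256 + sum1 = 50·256 + 229 = 13029 = 0x32E5.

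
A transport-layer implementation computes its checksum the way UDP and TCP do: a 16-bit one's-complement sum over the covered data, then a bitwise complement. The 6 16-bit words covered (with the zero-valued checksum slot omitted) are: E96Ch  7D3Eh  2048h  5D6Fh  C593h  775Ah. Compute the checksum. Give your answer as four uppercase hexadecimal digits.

DEAE

One's-complement addition (fold any carry out of bit 15 back into bit 0):
  0xE96C + 0x7D3E = 0x166AA → wrap carry → 0x66AB
  0x66AB + 0x2048 = 0x086F3
  0x86F3 + 0x5D6F = 0x0E462
  0xE462 + 0xC593 = 0x1A9F5 → wrap carry → 0xA9F6
  0xA9F6 + 0x775A = 0x12150 → wrap carry → 0x2151
One's-complement sum = 0x2151.
Checksum = ~0x2151 & 0xFFFF = 0xDEAE.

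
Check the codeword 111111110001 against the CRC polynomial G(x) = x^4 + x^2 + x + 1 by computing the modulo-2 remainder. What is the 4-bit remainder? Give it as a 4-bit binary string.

1011

Modulo-2 division of 111111110001 by 10111:
  pos 0: 11111 XOR 10111 = 01000
  pos 1: 10001 XOR 10111 = 00110
  pos 3: 11011 XOR 10111 = 01100
  pos 4: 11000 XOR 10111 = 01111
  pos 5: 11110 XOR 10111 = 01001
  pos 6: 10010 XOR 10111 = 00101
Remainder = 1011 (nonzero — an error is detected).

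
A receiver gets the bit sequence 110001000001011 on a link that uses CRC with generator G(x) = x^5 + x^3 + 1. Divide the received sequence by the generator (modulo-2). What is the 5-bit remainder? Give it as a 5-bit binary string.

Modulo-2 division of 110001000001011 by 101001:
  pos 0: 110001 XOR 101001 = 011000
  pos 1: 110000 XOR 101001 = 011001
  pos 2: 110010 XOR 101001 = 011011
  pos 3: 110110 XOR 101001 = 011111
  pos 4: 111110 XOR 101001 = 010111
  pos 5: 101110 XOR 101001 = 000111
  pos 8: 111101 XOR 101001 = 010100
  pos 9: 101001 XOR 101001 = 000000
Remainder = 00000 (zero — the frame passes the CRC check).

00000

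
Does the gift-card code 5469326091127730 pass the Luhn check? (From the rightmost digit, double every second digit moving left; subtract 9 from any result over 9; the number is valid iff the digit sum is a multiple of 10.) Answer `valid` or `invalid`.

valid

From the right, keep odd positions and double even positions (subtract 9 from any doubled value over 9):
  doubled (positions 2,4,...): 6 5 2 9 3 6 3 1 → sum 35
  kept (positions 1,3,...): 0 7 2 1 0 2 9 4 → sum 25
Total = 60.
60 mod 10 = 0, so the number is valid.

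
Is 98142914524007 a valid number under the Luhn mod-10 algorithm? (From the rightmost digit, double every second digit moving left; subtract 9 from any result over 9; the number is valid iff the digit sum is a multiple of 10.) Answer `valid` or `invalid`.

From the right, keep odd positions and double even positions (subtract 9 from any doubled value over 9):
  doubled (positions 2,4,...): 0 8 1 2 4 2 9 → sum 26
  kept (positions 1,3,...): 7 0 2 4 9 4 8 → sum 34
Total = 60.
60 mod 10 = 0, so the number is valid.

valid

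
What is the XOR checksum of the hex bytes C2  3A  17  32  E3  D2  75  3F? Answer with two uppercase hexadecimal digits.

A6

XOR the bytes together:
  start with 0xC2
  0xC2 ⊕ 0x3A = 0xF8
  0xF8 ⊕ 0x17 = 0xEF
  0xEF ⊕ 0x32 = 0xDD
  0xDD ⊕ 0xE3 = 0x3E
  0x3E ⊕ 0xD2 = 0xEC
  0xEC ⊕ 0x75 = 0x99
  0x99 ⊕ 0x3F = 0xA6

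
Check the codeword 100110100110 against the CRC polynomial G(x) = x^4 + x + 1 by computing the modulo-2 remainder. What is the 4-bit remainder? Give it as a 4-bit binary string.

Modulo-2 division of 100110100110 by 10011:
  pos 0: 10011 XOR 10011 = 00000
  pos 6: 10011 XOR 10011 = 00000
Remainder = 0000 (zero — the frame passes the CRC check).

0000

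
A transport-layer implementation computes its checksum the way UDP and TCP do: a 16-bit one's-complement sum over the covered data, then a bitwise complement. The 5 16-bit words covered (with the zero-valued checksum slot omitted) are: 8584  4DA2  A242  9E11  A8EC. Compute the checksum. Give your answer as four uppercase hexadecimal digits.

One's-complement addition (fold any carry out of bit 15 back into bit 0):
  0x8584 + 0x4DA2 = 0x0D326
  0xD326 + 0xA242 = 0x17568 → wrap carry → 0x7569
  0x7569 + 0x9E11 = 0x1137A → wrap carry → 0x137B
  0x137B + 0xA8EC = 0x0BC67
One's-complement sum = 0xBC67.
Checksum = ~0xBC67 & 0xFFFF = 0x4398.

4398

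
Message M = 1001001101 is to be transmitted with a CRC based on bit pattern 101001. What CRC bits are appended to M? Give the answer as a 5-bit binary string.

Append 5 zeros: 100100110100000. Divide by 101001 (XOR where the leading bit is 1):
  pos 0: 100100 XOR 101001 = 001101
  pos 2: 110111 XOR 101001 = 011110
  pos 3: 111100 XOR 101001 = 010101
  pos 4: 101011 XOR 101001 = 000010
  pos 8: 100000 XOR 101001 = 001001
Remainder (last 5 bits) = 10010. This is the CRC / FCS.

10010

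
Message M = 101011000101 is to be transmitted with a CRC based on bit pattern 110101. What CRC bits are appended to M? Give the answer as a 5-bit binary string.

Append 5 zeros: 10101100010100000. Divide by 110101 (XOR where the leading bit is 1):
  pos 0: 101011 XOR 110101 = 011110
  pos 1: 111100 XOR 110101 = 001001
  pos 3: 100100 XOR 110101 = 010001
  pos 4: 100011 XOR 110101 = 010110
  pos 5: 101100 XOR 110101 = 011001
  pos 6: 110011 XOR 110101 = 000110
  pos 9: 110000 XOR 110101 = 000101
Remainder (last 5 bits) = 10100. This is the CRC / FCS.

10100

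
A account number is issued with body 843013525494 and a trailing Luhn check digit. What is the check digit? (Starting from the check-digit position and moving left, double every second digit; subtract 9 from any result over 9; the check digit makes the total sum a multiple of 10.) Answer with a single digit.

5

Partial digits right→left: 4 9 4 5 2 5 3 1 0 3 4 8
Double every second digit counting from the check-digit position (so the 1st, 3rd, 5th, ... of the partial from the right).
  doubled (with −9 where >9): 8 8 4 6 0 8 → sum 34
  kept as-is: 9 5 5 1 3 8 → sum 31
Total = 34 + 31 = 65.
Check digit = (10 − (65 mod 10)) mod 10 = 5.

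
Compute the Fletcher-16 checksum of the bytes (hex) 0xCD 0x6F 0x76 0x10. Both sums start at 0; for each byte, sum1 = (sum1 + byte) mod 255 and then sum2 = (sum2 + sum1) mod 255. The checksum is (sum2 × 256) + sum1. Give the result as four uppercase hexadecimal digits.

Running sums (mod 255):
  after byte 0 (0xCD): sum1=205, sum2=205
  after byte 1 (0x6F): sum1=61, sum2=11
  after byte 2 (0x76): sum1=179, sum2=190
  after byte 3 (0x10): sum1=195, sum2=130
Checksum = sum2·256 + sum1 = 130·256 + 195 = 33475 = 0x82C3.

82C3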